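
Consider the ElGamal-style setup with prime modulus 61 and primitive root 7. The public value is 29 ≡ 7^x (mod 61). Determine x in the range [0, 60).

35

Baby-step giant-step with m = ceil(sqrt(60)) = 8.
Baby table (7^j mod 61 for j=0..7):
  0:1  1:7  2:49  3:38  4:22  5:32  6:41  7:43
Giant step factor: 7^(-8) ≡ 15 (mod 61).
Scan 29·15^i mod 61 for i = 0, 1, …:
  i=0: 29   i=1: 8   i=2: 59   i=3: 31
  i=4: 38
Match at i=4, j=3: x = 4·8 + 3 = 35.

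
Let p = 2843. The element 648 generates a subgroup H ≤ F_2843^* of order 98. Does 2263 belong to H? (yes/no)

2263 ∈ ⟨648⟩ iff 2263^98 ≡ 1 (mod 2843), since |⟨648⟩| = 98.
2263^98 mod 2843 = 1.
Since 1 = 1, 2263 lies in the subgroup.

yes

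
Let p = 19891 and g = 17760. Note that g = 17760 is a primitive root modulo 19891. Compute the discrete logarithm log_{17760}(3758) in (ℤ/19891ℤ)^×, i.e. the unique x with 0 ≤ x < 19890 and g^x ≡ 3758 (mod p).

8525

Baby-step giant-step with m = ceil(sqrt(19890)) = 142.
Baby table (17760^j mod 19891 for j=0..141):
  0:1  1:17760  2:6013  3:15992  4:14222  5:6802  6:5477  7:4530
  8:13596  9:8111  10:738  11:18602  12:1901  13:6733  14:13279  15:7344
  16:4153  17:1452  18:8784  19:18618  20:7587  21:3486  22:10568  23:16095
  24:13530  25:9520  26:1700  27:17353  28:18017  29:15294  30:9835  31:6729
  32:1912  33:3183  34:19749  35:4237  36:1467  37:16601  38:9358  39:8775
  40:17906  41:13143  42:18686  43:1916  44:14550  45:4019  46:8532  47:18573
  48:4027  49:11375  50:7004  51:12617  52:5805  53:1747  54:16651  55:2263
  56:11060  57:1975  58:8167  59:748  60:17183  61:2358  62:7525  63:16262
  64:15691  65:19141  66:6970  67:5507  68:273  69:14967  70:10487  71:9687
  72:3861  73:7083  74:3396  75:3448  76:11982  77:6402  78:2564  79:6141
  80:1807  81:8137  82:5005  83:15812  84:19873  85:18467  86:11112  87:10509
  88:2587  89:16801  90:869  91:17915  92:13855  93:13130  94:6607  95:3311
  96:5564  97:18043  98:19561  99:7045  100:4810  101:13646  102:1016  103:3023
  104:2671  105:16816  106:8686  107:8655  108:15043  109:7659  110:9182  111:5902
  112:13841  113:3182  114:1989  115:18115  116:5366  117:2379  118:2556  119:3298
  120:13376  121:19438  122:10575  123:1178  124:15839  125:2118  126:1799  127:5294
  128:16574  129:7222  130:5552  131:3833  132:7078  133:14051  134:13165  135:11586
  136:14856  137:8336  138:18538  139:18939  140:19721  141:4232
Giant step factor: 17760^(-142) ≡ 17195 (mod 19891).
Scan 3758·17195^i mod 19891 for i = 0, 1, …:
  i=0: 3758   i=1: 12842   i=2: 8199   i=3: 14288
  i=4: 8419   i=5: 17898   i=6: 2558   i=7: 5809
  i=8: 13044   i=9: 664     …   i=59: 5649
  i=60: 6802
Match at i=60, j=5: x = 60·142 + 5 = 8525.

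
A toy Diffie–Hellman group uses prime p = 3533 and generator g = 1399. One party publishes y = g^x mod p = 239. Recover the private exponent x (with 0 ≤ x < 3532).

3426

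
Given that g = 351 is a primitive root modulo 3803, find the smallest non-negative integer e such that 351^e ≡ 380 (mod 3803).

2307

Baby-step giant-step with m = ceil(sqrt(3802)) = 62.
Baby table (351^j mod 3803 for j=0..61):
  0:1  1:351  2:1505  3:3441  4:2240  5:2822  6:1742  7:2962
  8:1443  9:694  10:202  11:2448  12:3573  13:2936  14:3726  15:3397
  16:2008  17:1253  18:2458  19:3280  20:2774  21:106  22:2979  23:3607
  24:3461  25:1654  26:2498  27:2108  28:2126  29:838  30:1307  31:2397
  32:884  33:2241  34:3173  35:3247  36:2600  37:3683  38:3516  39:1944
  40:1607  41:1213  42:3630  43:125  44:2042  45:1778  46:386  47:2381
  48:2874  49:979  50:1359  51:1634  52:3084  53:2432  54:1760  55:1674
  56:1912  57:1784  58:2492  59:2  60:702  61:3010
Giant step factor: 351^(-62) ≡ 478 (mod 3803).
Scan 380·478^i mod 3803 for i = 0, 1, …:
  i=0: 380   i=1: 2899   i=2: 1430   i=3: 2803
  i=4: 1178   i=5: 240   i=6: 630   i=7: 703
  i=8: 1370   i=9: 744     …   i=36: 213
  i=37: 2936
Match at i=37, j=13: e = 37·62 + 13 = 2307.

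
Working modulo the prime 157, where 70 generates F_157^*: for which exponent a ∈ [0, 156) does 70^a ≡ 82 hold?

54

Baby-step giant-step with m = ceil(sqrt(156)) = 13.
Baby table (70^j mod 157 for j=0..12):
  0:1  1:70  2:33  3:112  4:147  5:85  6:141  7:136
  8:100  9:92  10:3  11:53  12:99
Giant step factor: 70^(-13) ≡ 50 (mod 157).
Scan 82·50^i mod 157 for i = 0, 1, …:
  i=0: 82   i=1: 18   i=2: 115   i=3: 98
  i=4: 33
Match at i=4, j=2: a = 4·13 + 2 = 54.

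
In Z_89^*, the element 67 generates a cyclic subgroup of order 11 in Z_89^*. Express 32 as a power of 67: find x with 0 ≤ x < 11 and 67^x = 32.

Successive powers of 67 modulo 89:
  67^0=1  67^1=67  67^2=39  67^3=32
So 67^3 ≡ 32 (mod 89), giving x = 3.

3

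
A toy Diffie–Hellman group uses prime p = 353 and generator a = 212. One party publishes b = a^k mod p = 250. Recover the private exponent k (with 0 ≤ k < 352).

9

Baby-step giant-step with m = ceil(sqrt(352)) = 19.
Baby table (212^j mod 353 for j=0..18):
  0:1  1:212  2:113  3:305  4:61  5:224  6:186  7:249
  8:191  9:250  10:50  11:10  12:2  13:71  14:226  15:257
  16:122  17:95  18:19
Giant step factor: 212^(-19) ≡ 56 (mod 353).
Scan 250·56^i mod 353 for i = 0, 1, …:
  i=0: 250
Match at i=0, j=9: k = 0·19 + 9 = 9.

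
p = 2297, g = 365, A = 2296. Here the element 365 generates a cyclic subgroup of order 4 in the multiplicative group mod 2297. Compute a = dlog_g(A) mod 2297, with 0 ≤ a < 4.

2

Successive powers of 365 modulo 2297:
  365^0=1  365^1=365  365^2=2296
So 365^2 ≡ 2296 (mod 2297), giving a = 2.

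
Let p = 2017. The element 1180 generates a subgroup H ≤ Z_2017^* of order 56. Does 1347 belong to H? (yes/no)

1347 ∈ ⟨1180⟩ iff 1347^56 ≡ 1 (mod 2017), since |⟨1180⟩| = 56.
1347^56 mod 2017 = 1.
Since 1 = 1, 1347 lies in the subgroup.

yes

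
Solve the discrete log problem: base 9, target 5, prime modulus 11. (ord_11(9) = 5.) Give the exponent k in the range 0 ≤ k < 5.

4

Successive powers of 9 modulo 11:
  9^0=1  9^1=9  9^2=4  9^3=3  9^4=5
So 9^4 ≡ 5 (mod 11), giving k = 4.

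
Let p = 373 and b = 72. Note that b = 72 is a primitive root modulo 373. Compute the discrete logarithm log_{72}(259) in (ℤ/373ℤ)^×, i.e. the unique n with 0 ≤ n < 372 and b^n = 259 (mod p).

112

Baby-step giant-step with m = ceil(sqrt(372)) = 20.
Baby table (72^j mod 373 for j=0..19):
  0:1  1:72  2:335  3:248  4:325  5:274  6:332  7:32
  8:66  9:276  10:103  11:329  12:189  13:180  14:278  15:247
  16:253  17:312  18:84  19:80
Giant step factor: 72^(-20) ≡ 52 (mod 373).
Scan 259·52^i mod 373 for i = 0, 1, …:
  i=0: 259   i=1: 40   i=2: 215   i=3: 363
  i=4: 226   i=5: 189
Match at i=5, j=12: n = 5·20 + 12 = 112.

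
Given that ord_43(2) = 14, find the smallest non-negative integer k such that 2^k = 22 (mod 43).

Successive powers of 2 modulo 43:
  2^0=1  2^1=2  2^2=4  2^3=8  2^4=16  2^5=32
  2^6=21  2^7=42  2^8=41  2^9=39  2^10=35  2^11=27
  2^12=11  2^13=22
So 2^13 ≡ 22 (mod 43), giving k = 13.

13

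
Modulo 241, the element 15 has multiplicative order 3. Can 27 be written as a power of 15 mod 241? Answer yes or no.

no

27 ∈ ⟨15⟩ iff 27^3 ≡ 1 (mod 241), since |⟨15⟩| = 3.
27^3 mod 241 = 162.
Since 162 ≠ 1, 27 does not lie in the subgroup.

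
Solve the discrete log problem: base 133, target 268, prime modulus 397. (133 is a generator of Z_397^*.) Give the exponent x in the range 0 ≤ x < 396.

14

Baby-step giant-step with m = ceil(sqrt(396)) = 20.
Baby table (133^j mod 397 for j=0..19):
  0:1  1:133  2:221  3:15  4:10  5:139  6:225  7:150
  8:100  9:199  10:265  11:309  12:206  13:5  14:268  15:311
  16:75  17:50  18:298  19:331
Giant step factor: 133^(-20) ≡ 9 (mod 397).
Scan 268·9^i mod 397 for i = 0, 1, …:
  i=0: 268
Match at i=0, j=14: x = 0·20 + 14 = 14.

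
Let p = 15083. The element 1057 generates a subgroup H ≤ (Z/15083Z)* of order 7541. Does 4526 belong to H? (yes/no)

4526 ∈ ⟨1057⟩ iff 4526^7541 ≡ 1 (mod 15083), since |⟨1057⟩| = 7541.
4526^7541 mod 15083 = 1.
Since 1 = 1, 4526 lies in the subgroup.

yes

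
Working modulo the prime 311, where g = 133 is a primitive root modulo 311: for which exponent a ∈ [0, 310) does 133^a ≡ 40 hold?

Baby-step giant-step with m = ceil(sqrt(310)) = 18.
Baby table (133^j mod 311 for j=0..17):
  0:1  1:133  2:273  3:233  4:200  5:165  6:175  7:261
  8:192  9:34  10:168  11:263  12:147  13:269  14:12  15:41
  16:166  17:308
Giant step factor: 133^(-18) ≡ 53 (mod 311).
Scan 40·53^i mod 311 for i = 0, 1, …:
  i=0: 40   i=1: 254   i=2: 89   i=3: 52
  i=4: 268   i=5: 209   i=6: 192
Match at i=6, j=8: a = 6·18 + 8 = 116.

116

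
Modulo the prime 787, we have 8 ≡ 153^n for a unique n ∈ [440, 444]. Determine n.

Compute 153^440 mod 787 = 499, then multiply by 153 repeatedly:
  153^440=499  153^441=8
Found 8 at exponent 441.

441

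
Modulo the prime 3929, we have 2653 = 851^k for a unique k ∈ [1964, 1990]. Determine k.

Compute 851^1964 mod 3929 = 3928, then multiply by 851 repeatedly:
  851^1964=3928  851^1965=3078  851^1966=2664  851^1967=31  851^1968=2807
  851^1969=3854  851^1970=2968  851^1971=3350  851^1972=2325  851^1973=2288
  851^1974=2233  851^1975=2576  851^1976=3723  851^1977=1499  851^1978=2653
Found 2653 at exponent 1978.

1978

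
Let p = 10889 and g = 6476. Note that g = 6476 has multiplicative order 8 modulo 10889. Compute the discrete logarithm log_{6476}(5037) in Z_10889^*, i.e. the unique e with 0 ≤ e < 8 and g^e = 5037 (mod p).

2

Successive powers of 6476 modulo 10889:
  6476^0=1  6476^1=6476  6476^2=5037
So 6476^2 ≡ 5037 (mod 10889), giving e = 2.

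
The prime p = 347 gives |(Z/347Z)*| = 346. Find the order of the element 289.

The order of 289 must divide p − 1 = 346 = 2 · 173.
Divisors: 1, 2, 173, 346.
Check each in increasing order: 289^1 ≡ 289;  289^2 ≡ 241;  289^173 ≡ 1.
Smallest exponent giving 1 is 173.

173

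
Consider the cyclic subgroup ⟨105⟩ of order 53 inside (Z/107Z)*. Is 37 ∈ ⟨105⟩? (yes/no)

37 ∈ ⟨105⟩ iff 37^53 ≡ 1 (mod 107), since |⟨105⟩| = 53.
37^53 mod 107 = 1.
Since 1 = 1, 37 lies in the subgroup.

yes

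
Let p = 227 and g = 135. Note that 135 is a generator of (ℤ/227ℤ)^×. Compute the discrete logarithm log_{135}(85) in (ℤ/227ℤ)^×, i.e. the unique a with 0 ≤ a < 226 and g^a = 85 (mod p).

160

Baby-step giant-step with m = ceil(sqrt(226)) = 16.
Baby table (135^j mod 227 for j=0..15):
  0:1  1:135  2:65  3:149  4:139  5:151  6:182  7:54
  8:26  9:105  10:101  11:15  12:209  13:67  14:192  15:42
Giant step factor: 135^(-16) ≡ 136 (mod 227).
Scan 85·136^i mod 227 for i = 0, 1, …:
  i=0: 85   i=1: 210   i=2: 185   i=3: 190
  i=4: 189   i=5: 53   i=6: 171   i=7: 102
  i=8: 25   i=9: 222   i=10: 1
Match at i=10, j=0: a = 10·16 + 0 = 160.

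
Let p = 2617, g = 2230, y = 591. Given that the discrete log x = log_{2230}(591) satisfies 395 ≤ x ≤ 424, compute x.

Compute 2230^395 mod 2617 = 466, then multiply by 2230 repeatedly:
  2230^395=466  2230^396=231  2230^397=2198  2230^398=2516  2230^399=2449
  2230^400=2208  2230^401=1263  2230^402=598  2230^403=1487  2230^404=271
  2230^405=2420  2230^406=346  2230^407=2182  2230^408=857  2230^409=700
  2230^410=1268  2230^411=1280  2230^412=1870  2230^413=1219  2230^414=1924
  2230^415=1257  2230^416=303  2230^417=504  2230^418=1227  2230^419=1445
  2230^420=823  2230^421=773  2230^422=1804  2230^423=591
Found 591 at exponent 423.

423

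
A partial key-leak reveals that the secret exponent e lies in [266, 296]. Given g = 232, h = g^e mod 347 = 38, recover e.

274

Compute 232^266 mod 347 = 82, then multiply by 232 repeatedly:
  232^266=82  232^267=286  232^268=75  232^269=50  232^270=149
  232^271=215  232^272=259  232^273=57  232^274=38
Found 38 at exponent 274.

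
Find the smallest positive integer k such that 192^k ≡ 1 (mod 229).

114

The order of 192 must divide p − 1 = 228 = 2^2 · 3 · 19.
Divisors: 1, 2, 3, 4, 6, 12, 19, 38, 57, 76, 114, 228.
Check each in increasing order: 192^1 ≡ 192;  192^2 ≡ 224;  192^3 ≡ 185;  192^4 ≡ 25;  192^6 ≡ 104;  192^12 ≡ 53;  192^19 ≡ 95;  192^38 ≡ 94;  192^57 ≡ 228;  192^76 ≡ 134;  192^114 ≡ 1.
Smallest exponent giving 1 is 114.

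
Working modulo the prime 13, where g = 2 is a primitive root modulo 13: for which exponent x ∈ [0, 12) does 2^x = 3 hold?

4

Successive powers of 2 modulo 13:
  2^0=1  2^1=2  2^2=4  2^3=8  2^4=3
So 2^4 ≡ 3 (mod 13), giving x = 4.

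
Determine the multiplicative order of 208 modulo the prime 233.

116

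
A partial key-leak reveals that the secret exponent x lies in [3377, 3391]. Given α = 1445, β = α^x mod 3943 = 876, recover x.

3391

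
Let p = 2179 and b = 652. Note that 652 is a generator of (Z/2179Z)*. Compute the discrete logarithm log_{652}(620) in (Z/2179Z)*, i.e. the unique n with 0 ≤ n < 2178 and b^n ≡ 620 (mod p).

1841

Baby-step giant-step with m = ceil(sqrt(2178)) = 47.
Baby table (652^j mod 2179 for j=0..46):
  0:1  1:652  2:199  3:1187  4:379  5:881  6:1335  7:999
  8:2006  9:512  10:437  11:1654  12:1982  13:117  14:19  15:1493
  16:1602  17:763  18:664  19:1486  20:1396  21:1549  22:1071  23:1012
  24:1766  25:920  26:615  27:44  28:361  29:40  30:2111  31:1423
  32:1721  33:2086  34:376  35:1104  36:738  37:1796  38:869  39:48
  40:790  41:836  42:322  43:760  44:887  45:889  46:14
Giant step factor: 652^(-47) ≡ 238 (mod 2179).
Scan 620·238^i mod 2179 for i = 0, 1, …:
  i=0: 620   i=1: 1567   i=2: 337   i=3: 1762
  i=4: 988   i=5: 1991   i=6: 1015   i=7: 1880
  i=8: 745   i=9: 811     …   i=38: 631
  i=39: 2006
Match at i=39, j=8: n = 39·47 + 8 = 1841.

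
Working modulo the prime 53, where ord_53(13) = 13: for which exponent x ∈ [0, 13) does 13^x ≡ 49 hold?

Successive powers of 13 modulo 53:
  13^0=1  13^1=13  13^2=10  13^3=24  13^4=47  13^5=28
  13^6=46  13^7=15  13^8=36  13^9=44  13^10=42  13^11=16
  13^12=49
So 13^12 ≡ 49 (mod 53), giving x = 12.

12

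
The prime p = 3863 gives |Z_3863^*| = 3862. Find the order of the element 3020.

The order of 3020 must divide p − 1 = 3862 = 2 · 1931.
Divisors: 1, 2, 1931, 3862.
Check each in increasing order: 3020^1 ≡ 3020;  3020^2 ≡ 3720;  3020^1931 ≡ 1.
Smallest exponent giving 1 is 1931.

1931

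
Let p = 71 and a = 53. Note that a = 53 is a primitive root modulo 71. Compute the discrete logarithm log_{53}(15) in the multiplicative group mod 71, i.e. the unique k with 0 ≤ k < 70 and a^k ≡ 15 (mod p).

48

Baby-step giant-step with m = ceil(sqrt(70)) = 9.
Baby table (53^j mod 71 for j=0..8):
  0:1  1:53  2:40  3:61  4:38  5:26  6:29  7:46
  8:24
Giant step factor: 53^(-9) ≡ 59 (mod 71).
Scan 15·59^i mod 71 for i = 0, 1, …:
  i=0: 15   i=1: 33   i=2: 30   i=3: 66
  i=4: 60   i=5: 61
Match at i=5, j=3: k = 5·9 + 3 = 48.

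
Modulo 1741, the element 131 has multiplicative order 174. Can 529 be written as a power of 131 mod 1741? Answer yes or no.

yes

529 ∈ ⟨131⟩ iff 529^174 ≡ 1 (mod 1741), since |⟨131⟩| = 174.
529^174 mod 1741 = 1.
Since 1 = 1, 529 lies in the subgroup.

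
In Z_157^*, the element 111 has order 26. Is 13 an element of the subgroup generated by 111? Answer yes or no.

no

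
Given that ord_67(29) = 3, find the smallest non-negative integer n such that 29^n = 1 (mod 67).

Successive powers of 29 modulo 67:
  29^0=1
So 29^0 ≡ 1 (mod 67), giving n = 0.

0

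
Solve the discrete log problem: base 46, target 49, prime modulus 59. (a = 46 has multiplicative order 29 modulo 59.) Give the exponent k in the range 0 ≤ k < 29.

24

Successive powers of 46 modulo 59:
  46^0=1  46^1=46  46^2=51  46^3=45  46^4=5  46^5=53
  46^6=19  46^7=48  46^8=25  46^9=29  46^10=36  46^11=4
  46^12=7  46^13=27  46^14=3  46^15=20  46^16=35  46^17=17
  46^18=15  46^19=41  46^20=57  46^21=26  46^22=16  46^23=28
  46^24=49
So 46^24 ≡ 49 (mod 59), giving k = 24.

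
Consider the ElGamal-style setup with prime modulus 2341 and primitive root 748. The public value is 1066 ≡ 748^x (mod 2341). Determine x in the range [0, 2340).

Baby-step giant-step with m = ceil(sqrt(2340)) = 49.
Baby table (748^j mod 2341 for j=0..48):
  0:1  1:748  2:5  3:1399  4:25  5:2313  6:125  7:2201
  8:625  9:1641  10:784  11:1182  12:1579  13:1228  14:872  15:1458
  16:2019  17:267  18:731  19:1335  20:1314  21:1993  22:1888  23:601
  24:76  25:664  26:380  27:979  28:1900  29:213  30:136  31:1065
  32:680  33:643  34:1059  35:874  36:613  37:2029  38:724  39:781
  40:1279  41:1564  42:1713  43:797  44:1542  45:1644  46:687  47:1197
  48:1094
Giant step factor: 748^(-49) ≡ 2235 (mod 2341).
Scan 1066·2235^i mod 2341 for i = 0, 1, …:
  i=0: 1066   i=1: 1713
Match at i=1, j=42: x = 1·49 + 42 = 91.

91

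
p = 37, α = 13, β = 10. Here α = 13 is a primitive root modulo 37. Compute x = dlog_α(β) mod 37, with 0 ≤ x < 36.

Successive powers of 13 modulo 37:
  13^0=1  13^1=13  13^2=21  13^3=14  13^4=34  13^5=35
  13^6=11  13^7=32  13^8=9  13^9=6  13^10=4  13^11=15
  13^12=10
So 13^12 ≡ 10 (mod 37), giving x = 12.

12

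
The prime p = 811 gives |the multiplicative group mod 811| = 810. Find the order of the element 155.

270

The order of 155 must divide p − 1 = 810 = 2 · 3^4 · 5.
Divisors: 1, 2, 3, 5, 6, 9, 10, 15, 18, 27, 30, 45, 54, 81, 90, 135, 162, 270, 405, 810.
Check each in increasing order: 155^1 ≡ 155;  155^2 ≡ 506;  155^3 ≡ 574;  155^5 ≡ 106;  155^6 ≡ 210;  155^9 ≡ 512;  155^10 ≡ 693;  155^15 ≡ 468;  155^18 ≡ 191;  155^27 ≡ 472;  155^30 ≡ 54;  155^45 ≡ 131;  155^54 ≡ 570;  155^81 ≡ 599;  155^90 ≡ 130;  155^135 ≡ 810;  155^162 ≡ 339;  155^270 ≡ 1.
Smallest exponent giving 1 is 270.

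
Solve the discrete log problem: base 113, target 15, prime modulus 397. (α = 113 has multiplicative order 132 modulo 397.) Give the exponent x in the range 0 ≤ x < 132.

89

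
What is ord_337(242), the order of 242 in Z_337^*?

The order of 242 must divide p − 1 = 336 = 2^4 · 3 · 7.
Divisors: 1, 2, 3, 4, 6, 7, 8, 12, 14, 16, 21, 24, 28, 42, 48, 56, 84, 112, 168, 336.
Check each in increasing order: 242^1 ≡ 242;  242^2 ≡ 263;  242^3 ≡ 290;  242^4 ≡ 84;  242^6 ≡ 187;  242^7 ≡ 96;  242^8 ≡ 316;  242^12 ≡ 258;  242^14 ≡ 117;  242^16 ≡ 104;  242^21 ≡ 111;  242^24 ≡ 175;  242^28 ≡ 209;  242^42 ≡ 189;  242^48 ≡ 295;  242^56 ≡ 208;  242^84 ≡ 336;  242^112 ≡ 128;  242^168 ≡ 1.
Smallest exponent giving 1 is 168.

168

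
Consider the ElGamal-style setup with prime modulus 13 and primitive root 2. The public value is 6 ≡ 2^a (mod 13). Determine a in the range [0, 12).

5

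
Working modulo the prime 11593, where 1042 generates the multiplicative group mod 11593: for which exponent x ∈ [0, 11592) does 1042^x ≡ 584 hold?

Baby-step giant-step with m = ceil(sqrt(11592)) = 108.
Baby table (1042^j mod 11593 for j=0..107):
  0:1  1:1042  2:7615  3:5218  4:39  5:5859  6:7160  7:6421
  8:1521  9:8234  10:1008  11:6966  12:1354  13:8115  14:4533  15:5035
  16:6434  17:3474  18:2892  19:10877  20:7473  21:7963  22:8451  23:6855
  24:1622  25:9139  26:4985  27:706  28:5293  29:8631  30:8927  31:4348
  32:9346  33:412  34:363  35:7270  36:5111  37:4475  38:2564  39:5298
  40:2248  41:630  42:7252  43:9541  44:6521  45:1384  46:4596  47:1123
  48:10866  49:7604  50:5349  51:9018  52:6426  53:6731  54:11530  55:3912
  56:7161  57:7463  58:9136  59:1859  60:1047  61:1232  62:8514  63:2943
  64:6054  65:1676  66:7442  67:10440  68:4246  69:7399  70:413  71:1405
  72:3292  73:10329  74:4514  75:8423  76:865  77:8669  78:2151  79:3893
  80:10549  81:1894  82:2738  83:1118  84:5656  85:4308  86:2445  87:8823
  88:317  89:5710  90:2611  91:7900  92:770  93:2423  94:9085  95:6682
  96:6844  97:1753  98:6525  99:5552  100:277  101:10402  102:11022  103:7854
  104:10803  105:11516  106:917  107:4888
Giant step factor: 1042^(-108) ≡ 10670 (mod 11593).
Scan 584·10670^i mod 11593 for i = 0, 1, …:
  i=0: 584   i=1: 5839   i=2: 1348   i=3: 7840
  i=4: 9305   i=5: 1898   i=6: 10282   i=7: 4381
  i=8: 2294   i=9: 4157     …   i=88: 7628
  i=89: 7900
Match at i=89, j=91: x = 89·108 + 91 = 9703.

9703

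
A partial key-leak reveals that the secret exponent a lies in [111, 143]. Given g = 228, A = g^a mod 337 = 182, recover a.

130

Compute 228^111 mod 337 = 332, then multiply by 228 repeatedly:
  228^111=332  228^112=208  228^113=244  228^114=27  228^115=90
  228^116=300  228^117=326  228^118=188  228^119=65  228^120=329
  228^121=198  228^122=323  228^123=178  228^124=144  228^125=143
  228^126=252  228^127=166  228^128=104  228^129=122  228^130=182
Found 182 at exponent 130.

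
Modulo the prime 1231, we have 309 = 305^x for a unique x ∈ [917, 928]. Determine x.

Compute 305^917 mod 1231 = 135, then multiply by 305 repeatedly:
  305^917=135  305^918=552  305^919=944  305^920=1097  305^921=984
  305^922=987  305^923=671  305^924=309
Found 309 at exponent 924.

924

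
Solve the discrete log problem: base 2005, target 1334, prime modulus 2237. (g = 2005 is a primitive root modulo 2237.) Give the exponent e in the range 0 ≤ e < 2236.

Baby-step giant-step with m = ceil(sqrt(2236)) = 48.
Baby table (2005^j mod 2237 for j=0..47):
  0:1  1:2005  2:136  3:2003  4:600  5:1731  6:1068  7:531
  8:2080  9:632  10:1018  11:946  12:1991  13:1147  14:99  15:1639
  16:42  17:1441  18:1238  19:1357  20:593  21:1118  22:116  23:2169
  24:117  25:1937  26:253  27:1703  28:853  29:1197  30:1921  31:1728
  32:1764  33:123  34:545  35:1069  36:299  37:2216  38:398  39:1618
  40:440  41:822  42:1678  43:2179  44:34  45:1060  46:150  47:992
Giant step factor: 2005^(-48) ≡ 310 (mod 2237).
Scan 1334·310^i mod 2237 for i = 0, 1, …:
  i=0: 1334   i=1: 1932   i=2: 1641   i=3: 911
  i=4: 548   i=5: 2105   i=6: 1583   i=7: 827
  i=8: 1352   i=9: 801     …   i=41: 846
  i=42: 531
Match at i=42, j=7: e = 42·48 + 7 = 2023.

2023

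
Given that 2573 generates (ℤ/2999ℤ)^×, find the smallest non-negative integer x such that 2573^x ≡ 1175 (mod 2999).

Baby-step giant-step with m = ceil(sqrt(2998)) = 55.
Baby table (2573^j mod 2999 for j=0..54):
  0:1  1:2573  2:1536  3:2445  4:2082  5:772  6:1018  7:1187
  8:1169  9:2839  10:2182  11:158  12:1669  13:2768  14:2438  15:2065
  16:2016  17:1897  18:1608  19:1763  20:1711  21:2870  22:972  23:2789
  24:2489  25:1332  26:2378  27:634  28:2825  29:2148  30:2646  31:428
  32:611  33:627  34:2808  35:393  36:526  37:849  38:1205  39:2498
  40:497  41:1207  42:1646  43:570  44:99  45:2811  46:2114  47:2135
  48:2186  49:1453  50:1815  51:552  52:1769  53:2154  54:90
Giant step factor: 2573^(-55) ≡ 1131 (mod 2999).
Scan 1175·1131^i mod 2999 for i = 0, 1, …:
  i=0: 1175   i=1: 368   i=2: 2346   i=3: 2210
  i=4: 1343   i=5: 1439   i=6: 2051   i=7: 1454
  i=8: 1022   i=9: 1267     …   i=42: 486
  i=43: 849
Match at i=43, j=37: x = 43·55 + 37 = 2402.

2402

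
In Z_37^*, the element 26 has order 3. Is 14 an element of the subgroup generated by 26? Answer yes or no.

⟨26⟩ has order 3; its elements mod 37 are {1, 10, 26}.
14 is not in this set.

no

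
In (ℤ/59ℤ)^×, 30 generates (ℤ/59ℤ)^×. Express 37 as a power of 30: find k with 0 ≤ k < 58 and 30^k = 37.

3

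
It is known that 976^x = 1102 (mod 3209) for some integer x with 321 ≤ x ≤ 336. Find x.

333

Compute 976^321 mod 3209 = 2372, then multiply by 976 repeatedly:
  976^321=2372  976^322=1383  976^323=2028  976^324=2584  976^325=2919
  976^326=2561  976^327=2934  976^328=1156  976^329=1897  976^330=3088
  976^331=637  976^332=2375  976^333=1102
Found 1102 at exponent 333.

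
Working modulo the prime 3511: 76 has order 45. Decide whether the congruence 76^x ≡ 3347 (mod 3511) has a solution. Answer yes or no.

3347 ∈ ⟨76⟩ iff 3347^45 ≡ 1 (mod 3511), since |⟨76⟩| = 45.
3347^45 mod 3511 = 722.
Since 722 ≠ 1, 3347 does not lie in the subgroup.

no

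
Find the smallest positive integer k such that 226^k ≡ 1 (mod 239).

119

The order of 226 must divide p − 1 = 238 = 2 · 7 · 17.
Divisors: 1, 2, 7, 14, 17, 34, 119, 238.
Check each in increasing order: 226^1 ≡ 226;  226^2 ≡ 169;  226^7 ≡ 216;  226^14 ≡ 51;  226^17 ≡ 44;  226^34 ≡ 24;  226^119 ≡ 1.
Smallest exponent giving 1 is 119.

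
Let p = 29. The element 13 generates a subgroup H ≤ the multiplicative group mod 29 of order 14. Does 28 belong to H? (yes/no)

⟨13⟩ has order 14; its elements mod 29 are {1, 4, 5, 6, 7, 9, 13, 16, 20, 22, 23, 24, 25, 28}.
28 is in this set.

yes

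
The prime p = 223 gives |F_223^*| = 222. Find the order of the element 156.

The order of 156 must divide p − 1 = 222 = 2 · 3 · 37.
Divisors: 1, 2, 3, 6, 37, 74, 111, 222.
Check each in increasing order: 156^1 ≡ 156;  156^2 ≡ 29;  156^3 ≡ 64;  156^6 ≡ 82;  156^37 ≡ 39;  156^74 ≡ 183;  156^111 ≡ 1.
Smallest exponent giving 1 is 111.

111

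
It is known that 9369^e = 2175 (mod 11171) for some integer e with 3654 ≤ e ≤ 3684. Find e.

3676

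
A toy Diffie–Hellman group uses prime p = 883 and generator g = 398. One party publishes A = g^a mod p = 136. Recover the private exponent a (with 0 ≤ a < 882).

Baby-step giant-step with m = ceil(sqrt(882)) = 30.
Baby table (398^j mod 883 for j=0..29):
  0:1  1:398  2:347  3:358  4:321  5:606  6:129  7:128
  8:613  9:266  10:791  11:470  12:747  13:618  14:490  15:760
  16:494  17:586  18:116  19:252  20:517  21:27  22:150  23:539
  24:836  25:720  26:468  27:834  28:807  29:657
Giant step factor: 398^(-30) ≡ 666 (mod 883).
Scan 136·666^i mod 883 for i = 0, 1, …:
  i=0: 136   i=1: 510   i=2: 588   i=3: 439
  i=4: 101   i=5: 158   i=6: 151   i=7: 787
  i=8: 523   i=9: 416     …   i=14: 743
  i=15: 358
Match at i=15, j=3: a = 15·30 + 3 = 453.

453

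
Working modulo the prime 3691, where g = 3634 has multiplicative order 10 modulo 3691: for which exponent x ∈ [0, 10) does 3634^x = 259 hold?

Successive powers of 3634 modulo 3691:
  3634^0=1  3634^1=3634  3634^2=3249  3634^3=3048  3634^4=3432  3634^5=3690
  3634^6=57  3634^7=442  3634^8=643  3634^9=259
So 3634^9 ≡ 259 (mod 3691), giving x = 9.

9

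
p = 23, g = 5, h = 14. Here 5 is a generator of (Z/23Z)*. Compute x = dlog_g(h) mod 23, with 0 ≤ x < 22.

Successive powers of 5 modulo 23:
  5^0=1  5^1=5  5^2=2  5^3=10  5^4=4  5^5=20
  5^6=8  5^7=17  5^8=16  5^9=11  5^10=9  5^11=22
  5^12=18  5^13=21  5^14=13  5^15=19  5^16=3  5^17=15
  5^18=6  5^19=7  5^20=12  5^21=14
So 5^21 ≡ 14 (mod 23), giving x = 21.

21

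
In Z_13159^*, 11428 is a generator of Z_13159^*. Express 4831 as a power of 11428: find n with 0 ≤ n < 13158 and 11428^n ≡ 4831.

1696

Baby-step giant-step with m = ceil(sqrt(13158)) = 115.
Baby table (11428^j mod 13159 for j=0..114):
  0:1  1:11428  2:9268  3:11072  4:7031  5:1414  6:13099  7:11747
  8:9757  9:6789  10:12387  11:7273  12:3600  13:5766  14:6735  15:589
  16:6843  17:11026  18:7703  19:9333  20:3829  21:4137  22:10508  23:9549
  24:11544  25:5857  26:7122  27:1801  28:1152  29:6056  30:4787  31:3873
  32:6927  33:10371  34:9834  35:5092  36:2278  37:4482  38:5468  39:9372
  40:2115  41:10296  42:8069  43:7419  44:895  45:3517  46:4690  47:713
  48:2743  49:2266  50:12095  51:12683  52:8098  53:9856  54:6487  55:8789
  56:11204  57:2242  58:1003  59:795  60:5550  61:12179  62:12028  63:10229
  64:5615  65:4936  66:9134  67:6164  68:2065  69:4733  70:5234  71:6497
  72:4638  73:11771  74:7690  75:5518  76:1776  77:4950  78:11218  79:4326
  80:12324  81:11054  82:11871  83:5657  84:11188  85:3620  86:10623  87:7869
  88:11485  89:2714  90:12988  91:6503  92:7411  93:1584  94:8327  95:8227
  96:10260  97:4590  98:2746  99:10232  100:422  101:6422  102:2873  103:939
  104:6307  105:4553  106:998  107:9450  108:11846  109:9455  110:3191  111:3159
  112:5915  113:11996  114:12985
Giant step factor: 11428^(-115) ≡ 11513 (mod 13159).
Scan 4831·11513^i mod 13159 for i = 0, 1, …:
  i=0: 4831   i=1: 9369   i=2: 974   i=3: 2194
  i=4: 7401   i=5: 3188   i=6: 2993   i=7: 8147
  i=8: 12218   i=9: 9283     …   i=13: 12489
  i=14: 10623
Match at i=14, j=86: n = 14·115 + 86 = 1696.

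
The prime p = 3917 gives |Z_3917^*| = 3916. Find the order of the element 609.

The order of 609 must divide p − 1 = 3916 = 2^2 · 11 · 89.
Divisors: 1, 2, 4, 11, 22, 44, 89, 178, 356, 979, 1958, 3916.
Check each in increasing order: 609^1 ≡ 609;  609^2 ≡ 2683;  609^4 ≡ 2960;  609^11 ≡ 586;  609^22 ≡ 2617;  609^44 ≡ 1773;  609^89 ≡ 2830;  609^178 ≡ 2552;  609^356 ≡ 2650;  609^979 ≡ 3916;  609^1958 ≡ 1.
Smallest exponent giving 1 is 1958.

1958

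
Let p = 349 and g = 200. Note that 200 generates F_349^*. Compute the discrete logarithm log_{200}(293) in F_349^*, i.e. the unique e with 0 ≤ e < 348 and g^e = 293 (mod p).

Baby-step giant-step with m = ceil(sqrt(348)) = 19.
Baby table (200^j mod 349 for j=0..18):
  0:1  1:200  2:214  3:222  4:77  5:44  6:75  7:342
  8:345  9:247  10:191  11:159  12:41  13:173  14:49  15:28
  16:16  17:59  18:283
Giant step factor: 200^(-19) ≡ 152 (mod 349).
Scan 293·152^i mod 349 for i = 0, 1, …:
  i=0: 293   i=1: 213   i=2: 268   i=3: 252
  i=4: 263   i=5: 190   i=6: 262   i=7: 38
  i=8: 192   i=9: 217     …   i=13: 246
  i=14: 49
Match at i=14, j=14: e = 14·19 + 14 = 280.

280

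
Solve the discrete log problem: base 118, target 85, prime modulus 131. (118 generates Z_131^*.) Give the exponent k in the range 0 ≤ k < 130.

23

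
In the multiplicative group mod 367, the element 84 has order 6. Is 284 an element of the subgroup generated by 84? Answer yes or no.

yes

284 ∈ ⟨84⟩ iff 284^6 ≡ 1 (mod 367), since |⟨84⟩| = 6.
284^6 mod 367 = 1.
Since 1 = 1, 284 lies in the subgroup.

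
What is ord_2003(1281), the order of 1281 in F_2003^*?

The order of 1281 must divide p − 1 = 2002 = 2 · 7 · 11 · 13.
Divisors: 1, 2, 7, 11, 13, 14, 22, 26, 77, 91, 143, 154, 182, 286, 1001, 2002.
Check each in increasing order: 1281^1 ≡ 1281;  1281^2 ≡ 504;  1281^7 ≡ 190;  1281^11 ≡ 755;  1281^13 ≡ 1953;  1281^14 ≡ 46;  1281^22 ≡ 1173;  1281^26 ≡ 497;  1281^77 ≡ 1912;  1281^91 ≡ 1823;  1281^143 ≡ 974;  1281^154 ≡ 269;  1281^182 ≡ 352;  1281^286 ≡ 1257;  1281^1001 ≡ 1.
Smallest exponent giving 1 is 1001.

1001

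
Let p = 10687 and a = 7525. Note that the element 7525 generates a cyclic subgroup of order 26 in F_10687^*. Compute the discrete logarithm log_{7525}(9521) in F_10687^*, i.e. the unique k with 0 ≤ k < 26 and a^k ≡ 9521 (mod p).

22

Successive powers of 7525 modulo 10687:
  7525^0=1  7525^1=7525  7525^2=5899  7525^3=6864  7525^4=1329  7525^5=8380
  7525^6=6200  7525^7=6245  7525^8=2886  7525^9=1166  7525^10=123  7525^11=6493
  7525^12=9548  7525^13=10686  7525^14=3162  7525^15=4788  7525^16=3823  7525^17=9358
  7525^18=2307  7525^19=4487  7525^20=4442  7525^21=7801  7525^22=9521
So 7525^22 ≡ 9521 (mod 10687), giving k = 22.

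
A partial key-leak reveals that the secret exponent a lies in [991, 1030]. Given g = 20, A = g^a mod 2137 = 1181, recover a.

992

Compute 20^991 mod 2137 = 807, then multiply by 20 repeatedly:
  20^991=807  20^992=1181
Found 1181 at exponent 992.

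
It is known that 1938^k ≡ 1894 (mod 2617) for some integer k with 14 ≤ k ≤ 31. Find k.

15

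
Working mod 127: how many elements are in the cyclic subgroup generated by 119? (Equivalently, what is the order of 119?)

The order of 119 must divide p − 1 = 126 = 2 · 3^2 · 7.
Divisors: 1, 2, 3, 6, 7, 9, 14, 18, 21, 42, 63, 126.
Check each in increasing order: 119^1 ≡ 119;  119^2 ≡ 64;  119^3 ≡ 123;  119^6 ≡ 16;  119^7 ≡ 126;  119^9 ≡ 63;  119^14 ≡ 1.
Smallest exponent giving 1 is 14.

14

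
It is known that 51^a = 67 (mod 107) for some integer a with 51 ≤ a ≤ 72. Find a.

Compute 51^51 mod 107 = 94, then multiply by 51 repeatedly:
  51^51=94  51^52=86  51^53=106  51^54=56  51^55=74
  51^56=29  51^57=88  51^58=101  51^59=15  51^60=16
  51^61=67
Found 67 at exponent 61.

61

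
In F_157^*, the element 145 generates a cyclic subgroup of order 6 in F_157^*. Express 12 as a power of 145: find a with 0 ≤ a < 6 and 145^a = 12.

Successive powers of 145 modulo 157:
  145^0=1  145^1=145  145^2=144  145^3=156  145^4=12
So 145^4 ≡ 12 (mod 157), giving a = 4.

4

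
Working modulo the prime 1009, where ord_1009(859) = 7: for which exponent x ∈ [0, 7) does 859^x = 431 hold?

Successive powers of 859 modulo 1009:
  859^0=1  859^1=859  859^2=302  859^3=105  859^4=394  859^5=431
So 859^5 ≡ 431 (mod 1009), giving x = 5.

5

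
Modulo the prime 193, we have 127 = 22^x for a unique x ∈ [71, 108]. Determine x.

85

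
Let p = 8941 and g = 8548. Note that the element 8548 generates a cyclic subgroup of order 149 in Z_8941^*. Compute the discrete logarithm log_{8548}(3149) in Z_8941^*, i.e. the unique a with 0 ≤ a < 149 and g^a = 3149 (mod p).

130

Baby-step giant-step with m = ceil(sqrt(149)) = 13.
Baby table (8548^j mod 8941 for j=0..12):
  0:1  1:8548  2:2452  3:1992  4:3952  5:2598  6:7201  7:4304
  8:7318  9:3028  10:8090  11:3626  12:5542
Giant step factor: 8548^(-13) ≡ 1573 (mod 8941).
Scan 3149·1573^i mod 8941 for i = 0, 1, …:
  i=0: 3149   i=1: 63   i=2: 748   i=3: 5333
  i=4: 2151   i=5: 3825   i=6: 8373   i=7: 636
  i=8: 7977   i=9: 3598   i=10: 1
Match at i=10, j=0: a = 10·13 + 0 = 130.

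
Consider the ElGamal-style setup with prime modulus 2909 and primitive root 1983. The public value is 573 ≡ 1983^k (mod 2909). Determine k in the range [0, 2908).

514

Baby-step giant-step with m = ceil(sqrt(2908)) = 54.
Baby table (1983^j mod 2909 for j=0..53):
  0:1  1:1983  2:2230  3:410  4:1419  5:874  6:2287  7:2899
  8:533  9:972  10:1718  11:355  12:2896  13:402  14:100  15:488
  16:1916  17:274  18:2268  19:130  20:1798  21:1909  22:938  23:1203
  24:169  25:592  26:1609  27:2383  28:1273  29:2256  30:2515  31:1219
  32:2807  33:1364  34:2351  35:1815  36:712  37:1031  38:2355  39:1020
  40:905  41:2671  42:2213  43:1607  44:1326  45:2631  46:1436  47:2586
  48:2380  49:1142  50:1384  51:1285  52:2780  53:185
Giant step factor: 1983^(-54) ≡ 145 (mod 2909).
Scan 573·145^i mod 2909 for i = 0, 1, …:
  i=0: 573   i=1: 1633   i=2: 1156   i=3: 1807
  i=4: 205   i=5: 635   i=6: 1896   i=7: 1474
  i=8: 1373   i=9: 1273
Match at i=9, j=28: k = 9·54 + 28 = 514.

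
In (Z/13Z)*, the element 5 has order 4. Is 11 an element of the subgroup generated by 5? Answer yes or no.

no

⟨5⟩ has order 4; its elements mod 13 are {1, 5, 8, 12}.
11 is not in this set.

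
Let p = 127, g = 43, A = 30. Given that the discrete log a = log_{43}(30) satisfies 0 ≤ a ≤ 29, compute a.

20

Compute 43^0 mod 127 = 1, then multiply by 43 repeatedly:
  43^0=1  43^1=43  43^2=71  43^3=5  43^4=88
  43^5=101  43^6=25  43^7=59  43^8=124  43^9=125
  43^10=41  43^11=112  43^12=117  43^13=78  43^14=52
  43^15=77  43^16=9  43^17=6  43^18=4  43^19=45
  43^20=30
Found 30 at exponent 20.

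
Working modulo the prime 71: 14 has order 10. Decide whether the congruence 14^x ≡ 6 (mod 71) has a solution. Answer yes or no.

⟨14⟩ has order 10; its elements mod 71 are {1, 5, 14, 17, 25, 46, 54, 57, 66, 70}.
6 is not in this set.

no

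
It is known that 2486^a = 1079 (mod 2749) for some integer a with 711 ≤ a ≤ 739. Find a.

711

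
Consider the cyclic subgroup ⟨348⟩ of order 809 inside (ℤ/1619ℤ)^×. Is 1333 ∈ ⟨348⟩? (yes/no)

1333 ∈ ⟨348⟩ iff 1333^809 ≡ 1 (mod 1619), since |⟨348⟩| = 809.
1333^809 mod 1619 = 1618.
Since 1618 ≠ 1, 1333 does not lie in the subgroup.

no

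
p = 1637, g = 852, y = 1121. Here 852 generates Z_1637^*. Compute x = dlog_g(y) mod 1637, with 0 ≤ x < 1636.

358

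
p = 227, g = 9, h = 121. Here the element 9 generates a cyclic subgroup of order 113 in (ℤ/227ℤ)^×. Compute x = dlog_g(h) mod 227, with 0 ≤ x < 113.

Baby-step giant-step with m = ceil(sqrt(113)) = 11.
Baby table (9^j mod 227 for j=0..10):
  0:1  1:9  2:81  3:48  4:205  5:29  6:34  7:79
  8:30  9:43  10:160
Giant step factor: 9^(-11) ≡ 195 (mod 227).
Scan 121·195^i mod 227 for i = 0, 1, …:
  i=0: 121   i=1: 214   i=2: 189   i=3: 81
Match at i=3, j=2: x = 3·11 + 2 = 35.

35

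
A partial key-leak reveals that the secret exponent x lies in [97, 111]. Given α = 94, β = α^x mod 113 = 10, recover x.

Compute 94^97 mod 113 = 108, then multiply by 94 repeatedly:
  94^97=108  94^98=95  94^99=3  94^100=56  94^101=66
  94^102=102  94^103=96  94^104=97  94^105=78  94^106=100
  94^107=21  94^108=53  94^109=10
Found 10 at exponent 109.

109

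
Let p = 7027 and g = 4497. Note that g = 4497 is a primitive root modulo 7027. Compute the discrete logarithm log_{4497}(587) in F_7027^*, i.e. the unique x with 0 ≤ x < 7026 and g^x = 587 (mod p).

4834

Baby-step giant-step with m = ceil(sqrt(7026)) = 84.
Baby table (4497^j mod 7027 for j=0..83):
  0:1  1:4497  2:6330  3:6660  4:946  5:2827  6:1176  7:4168
  8:2487  9:4082  10:2230  11:781  12:5684  13:3749  14:1480  15:991
  16:1409  17:4946  18:1707  19:2895  20:4811  21:5961  22:5639  23:5167
  24:4737  25:3452  26:1001  27:4217  28:5003  29:5064  30:5328  31:4973
  32:3667  33:5157  34:1929  35:3395  36:4671  37:1784  38:4841  39:331
  40:5810  41:1184  42:5009  43:3938  44:1146  45:2771  46:2316  47:1038
  48:1958  49:295  50:5539  51:5195  52:4167  53:5017  54:4779  55:2597
  56:6862  57:2857  58:2573  59:4339  60:5531  61:4354  62:2716  63:926
  64:4238  65:1062  66:4481  67:4648  68:3758  69:6818  70:1745  71:5133
  72:6433  73:6069  74:6452  75:161  76:236  77:215  78:4156  79:4739
  80:5419  81:6634  82:3483  83:6895
Giant step factor: 4497^(-84) ≡ 4236 (mod 7027).
Scan 587·4236^i mod 7027 for i = 0, 1, …:
  i=0: 587   i=1: 6001   i=2: 3577   i=3: 1960
  i=4: 3673   i=5: 1050   i=6: 6736   i=7: 4076
  i=8: 597   i=9: 6199     …   i=56: 3524
  i=57: 2316
Match at i=57, j=46: x = 57·84 + 46 = 4834.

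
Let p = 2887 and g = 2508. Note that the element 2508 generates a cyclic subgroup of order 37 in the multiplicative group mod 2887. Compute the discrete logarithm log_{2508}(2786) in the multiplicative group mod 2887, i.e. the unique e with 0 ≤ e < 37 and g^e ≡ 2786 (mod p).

Successive powers of 2508 modulo 2887:
  2508^0=1  2508^1=2508  2508^2=2178  2508^3=220  2508^4=343  2508^5=2805
  2508^6=2208  2508^7=398  2508^8=2169  2508^9=744  2508^10=950  2508^11=825
  2508^12=2008  2508^13=1136  2508^14=2506  2508^15=49  2508^16=1638  2508^17=2790
  2508^18=2119  2508^19=2372  2508^20=1756  2508^21=1373  2508^22=2180  2508^23=2349
  2508^24=1812  2508^25=358  2508^26=7  2508^27=234  2508^28=811  2508^29=1540
  2508^30=2401  2508^31=2313  2508^32=1021  2508^33=2786
So 2508^33 ≡ 2786 (mod 2887), giving e = 33.

33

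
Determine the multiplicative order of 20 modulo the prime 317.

The order of 20 must divide p − 1 = 316 = 2^2 · 79.
Divisors: 1, 2, 4, 79, 158, 316.
Check each in increasing order: 20^1 ≡ 20;  20^2 ≡ 83;  20^4 ≡ 232;  20^79 ≡ 203;  20^158 ≡ 316;  20^316 ≡ 1.
Smallest exponent giving 1 is 316.

316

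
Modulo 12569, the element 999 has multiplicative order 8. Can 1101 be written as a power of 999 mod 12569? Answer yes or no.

no

⟨999⟩ has order 8; its elements mod 12569 are {1, 999, 4781, 5050, 7519, 7788, 11570, 12568}.
1101 is not in this set.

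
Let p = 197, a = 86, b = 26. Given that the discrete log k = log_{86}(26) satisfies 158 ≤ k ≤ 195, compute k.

Compute 86^158 mod 197 = 168, then multiply by 86 repeatedly:
  86^158=168  86^159=67  86^160=49  86^161=77  86^162=121
  86^163=162  86^164=142  86^165=195  86^166=25  86^167=180
  86^168=114  86^169=151  86^170=181  86^171=3  86^172=61
  86^173=124  86^174=26
Found 26 at exponent 174.

174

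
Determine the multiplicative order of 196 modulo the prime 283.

141

The order of 196 must divide p − 1 = 282 = 2 · 3 · 47.
Divisors: 1, 2, 3, 6, 47, 94, 141, 282.
Check each in increasing order: 196^1 ≡ 196;  196^2 ≡ 211;  196^3 ≡ 38;  196^6 ≡ 29;  196^47 ≡ 44;  196^94 ≡ 238;  196^141 ≡ 1.
Smallest exponent giving 1 is 141.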